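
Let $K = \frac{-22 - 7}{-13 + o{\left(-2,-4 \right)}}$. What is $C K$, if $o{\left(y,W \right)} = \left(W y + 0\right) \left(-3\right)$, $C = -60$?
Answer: $- \frac{1740}{37} \approx -47.027$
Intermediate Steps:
$o{\left(y,W \right)} = - 3 W y$ ($o{\left(y,W \right)} = W y \left(-3\right) = - 3 W y$)
$K = \frac{29}{37}$ ($K = \frac{-22 - 7}{-13 - \left(-12\right) \left(-2\right)} = - \frac{29}{-13 - 24} = - \frac{29}{-37} = \left(-29\right) \left(- \frac{1}{37}\right) = \frac{29}{37} \approx 0.78378$)
$C K = \left(-60\right) \frac{29}{37} = - \frac{1740}{37}$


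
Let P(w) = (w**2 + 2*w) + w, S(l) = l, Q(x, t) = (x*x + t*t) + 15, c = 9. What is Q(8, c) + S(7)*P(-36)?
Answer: 8476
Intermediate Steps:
Q(x, t) = 15 + t**2 + x**2 (Q(x, t) = (x**2 + t**2) + 15 = (t**2 + x**2) + 15 = 15 + t**2 + x**2)
P(w) = w**2 + 3*w
Q(8, c) + S(7)*P(-36) = (15 + 9**2 + 8**2) + 7*(-36*(3 - 36)) = (15 + 81 + 64) + 7*(-36*(-33)) = 160 + 7*1188 = 160 + 8316 = 8476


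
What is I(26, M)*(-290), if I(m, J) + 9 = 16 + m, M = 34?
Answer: -9570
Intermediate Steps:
I(m, J) = 7 + m (I(m, J) = -9 + (16 + m) = 7 + m)
I(26, M)*(-290) = (7 + 26)*(-290) = 33*(-290) = -9570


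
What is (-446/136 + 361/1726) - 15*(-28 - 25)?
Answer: 46473605/58684 ≈ 791.93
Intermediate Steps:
(-446/136 + 361/1726) - 15*(-28 - 25) = (-446*1/136 + 361*(1/1726)) - 15*(-53) = (-223/68 + 361/1726) - 1*(-795) = -180175/58684 + 795 = 46473605/58684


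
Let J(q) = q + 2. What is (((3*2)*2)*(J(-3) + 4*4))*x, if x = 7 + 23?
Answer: 5400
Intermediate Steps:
J(q) = 2 + q
x = 30
(((3*2)*2)*(J(-3) + 4*4))*x = (((3*2)*2)*((2 - 3) + 4*4))*30 = ((6*2)*(-1 + 16))*30 = (12*15)*30 = 180*30 = 5400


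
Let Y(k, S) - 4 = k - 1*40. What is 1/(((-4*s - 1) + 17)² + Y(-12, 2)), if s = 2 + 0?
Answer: 1/16 ≈ 0.062500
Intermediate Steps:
Y(k, S) = -36 + k (Y(k, S) = 4 + (k - 1*40) = 4 + (k - 40) = 4 + (-40 + k) = -36 + k)
s = 2
1/(((-4*s - 1) + 17)² + Y(-12, 2)) = 1/(((-4*2 - 1) + 17)² + (-36 - 12)) = 1/(((-8 - 1) + 17)² - 48) = 1/((-9 + 17)² - 48) = 1/(8² - 48) = 1/(64 - 48) = 1/16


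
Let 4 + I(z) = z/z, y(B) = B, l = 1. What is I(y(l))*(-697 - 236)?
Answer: 2799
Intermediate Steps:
I(z) = -3 (I(z) = -4 + z/z = -4 + 1 = -3)
I(y(l))*(-697 - 236) = -3*(-697 - 236) = -3*(-933) = 2799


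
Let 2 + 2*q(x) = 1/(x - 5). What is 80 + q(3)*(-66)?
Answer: 325/2 ≈ 162.50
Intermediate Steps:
q(x) = -1 + 1/(2*(-5 + x)) (q(x) = -1 + 1/(2*(x - 5)) = -1 + 1/(2*(-5 + x)))
80 + q(3)*(-66) = 80 + ((11/2 - 1*3)/(-5 + 3))*(-66) = 80 + ((11/2 - 3)/(-2))*(-66) = 80 - ½*5/2*(-66) = 80 - 5/4*(-66) = 80 + 165/2 = 325/2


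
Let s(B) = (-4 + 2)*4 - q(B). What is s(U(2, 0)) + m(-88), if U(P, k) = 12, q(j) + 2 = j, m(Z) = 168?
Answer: 150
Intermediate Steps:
q(j) = -2 + j
s(B) = -6 - B (s(B) = (-4 + 2)*4 - (-2 + B) = -2*4 + (2 - B) = -8 + (2 - B) = -6 - B)
s(U(2, 0)) + m(-88) = (-6 - 1*12) + 168 = (-6 - 12) + 168 = -18 + 168 = 150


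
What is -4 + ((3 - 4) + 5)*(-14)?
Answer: -60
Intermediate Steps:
-4 + ((3 - 4) + 5)*(-14) = -4 + (-1 + 5)*(-14) = -4 + 4*(-14) = -4 - 56 = -60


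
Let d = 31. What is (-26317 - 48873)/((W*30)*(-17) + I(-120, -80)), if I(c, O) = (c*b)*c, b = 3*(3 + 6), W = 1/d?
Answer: -233089/1205229 ≈ -0.19340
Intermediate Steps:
W = 1/31 ≈ 0.032258
b = 27 (b = 3*9 = 27)
I(c, O) = 27*c**2 (I(c, O) = (c*27)*c = (27*c)*c = 27*c**2)
(-26317 - 48873)/((W*30)*(-17) + I(-120, -80)) = (-26317 - 48873)/(((1/31)*30)*(-17) + 27*(-120)**2) = -75190/((30/31)*(-17) + 27*14400) = -75190/(-510/31 + 388800) = -75190/12052290/31 = -75190*31/12052290 = -233089/1205229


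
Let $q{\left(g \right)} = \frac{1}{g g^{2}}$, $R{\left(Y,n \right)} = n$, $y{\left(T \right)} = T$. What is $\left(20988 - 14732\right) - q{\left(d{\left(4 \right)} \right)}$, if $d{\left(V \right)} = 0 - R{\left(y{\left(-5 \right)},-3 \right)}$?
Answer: $\frac{168911}{27} \approx 6256.0$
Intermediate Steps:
$d{\left(V \right)} = 3$ ($d{\left(V \right)} = 0 - -3 = 0 + 3 = 3$)
$q{\left(g \right)} = \frac{1}{g^{3}}$
$\left(20988 - 14732\right) - q{\left(d{\left(4 \right)} \right)} = \left(20988 - 14732\right) - \frac{1}{27} = 6256 - \frac{1}{27} = \frac{168911}{27}$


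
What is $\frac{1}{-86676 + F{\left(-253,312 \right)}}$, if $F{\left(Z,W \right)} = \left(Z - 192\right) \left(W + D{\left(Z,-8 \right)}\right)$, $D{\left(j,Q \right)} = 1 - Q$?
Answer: $- \frac{1}{229521} \approx -4.3569 \cdot 10^{-6}$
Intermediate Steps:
$F{\left(Z,W \right)} = \left(-192 + Z\right) \left(9 + W\right)$ ($F{\left(Z,W \right)} = \left(Z - 192\right) \left(W + \left(1 - -8\right)\right) = \left(-192 + Z\right) \left(W + \left(1 + 8\right)\right) = \left(-192 + Z\right) \left(W + 9\right) = \left(-192 + Z\right) \left(9 + W\right)$)
$\frac{1}{-86676 + F{\left(-253,312 \right)}} = \frac{1}{-86676 + \left(-1728 - 59904 + 9 \left(-253\right) + 312 \left(-253\right)\right)} = \frac{1}{-86676 - 142845} = \frac{1}{-229521} = - \frac{1}{229521}$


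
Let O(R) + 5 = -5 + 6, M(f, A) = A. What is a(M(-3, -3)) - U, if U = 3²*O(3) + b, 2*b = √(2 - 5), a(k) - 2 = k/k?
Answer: 39 - I*√3/2 ≈ 39.0 - 0.86602*I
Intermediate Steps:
a(k) = 3 (a(k) = 2 + k/k = 2 + 1 = 3)
b = I*√3/2 (b = √(2 - 5)/2 = √(-3)/2 = (I*√3)/2 = I*√3/2 ≈ 0.86602*I)
O(R) = -4 (O(R) = -5 + (-5 + 6) = -5 + 1 = -4)
U = -36 + I*√3/2 (U = 3²*(-4) + I*√3/2 = 9*(-4) + I*√3/2 = -36 + I*√3/2 ≈ -36.0 + 0.86602*I)
a(M(-3, -3)) - U = 3 - (-36 + I*√3/2) = 3 + (36 - I*√3/2) = 39 - I*√3/2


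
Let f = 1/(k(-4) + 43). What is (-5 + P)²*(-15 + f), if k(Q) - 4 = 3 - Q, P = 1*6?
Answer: -809/54 ≈ -14.981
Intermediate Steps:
P = 6
k(Q) = 7 - Q (k(Q) = 4 + (3 - Q) = 7 - Q)
f = 1/54 (f = 1/((7 - 1*(-4)) + 43) = 1/((7 + 4) + 43) = 1/(11 + 43) = 1/54 ≈ 0.018519)
(-5 + P)²*(-15 + f) = (-5 + 6)²*(-15 + 1/54) = 1²*(-809/54) = 1*(-809/54) = -809/54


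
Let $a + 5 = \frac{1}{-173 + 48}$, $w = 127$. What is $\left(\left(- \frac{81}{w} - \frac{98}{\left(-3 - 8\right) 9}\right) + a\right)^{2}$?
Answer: $\frac{53543215886329}{2470005140625} \approx 21.677$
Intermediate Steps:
$a = - \frac{626}{125}$ ($a = -5 + \frac{1}{-173 + 48} = -5 + \frac{1}{-125} = -5 - \frac{1}{125} = - \frac{626}{125} \approx -5.008$)
$\left(\left(- \frac{81}{w} - \frac{98}{\left(-3 - 8\right) 9}\right) + a\right)^{2} = \left(\left(- \frac{81}{127} - \frac{98}{\left(-3 - 8\right) 9}\right) - \frac{626}{125}\right)^{2} = \left(\left(\left(-81\right) \frac{1}{127} - \frac{98}{\left(-3 - 8\right) 9}\right) - \frac{626}{125}\right)^{2} = \left(\left(- \frac{81}{127} - \frac{98}{\left(-11\right) 9}\right) - \frac{626}{125}\right)^{2} = \left(\left(- \frac{81}{127} - \frac{98}{-99}\right) - \frac{626}{125}\right)^{2} = \left(\left(- \frac{81}{127} - - \frac{98}{99}\right) - \frac{626}{125}\right)^{2} = \left(\left(- \frac{81}{127} + \frac{98}{99}\right) - \frac{626}{125}\right)^{2} = \left(\frac{4427}{12573} - \frac{626}{125}\right)^{2} = \left(- \frac{7317323}{1571625}\right)^{2} = \frac{53543215886329}{2470005140625}$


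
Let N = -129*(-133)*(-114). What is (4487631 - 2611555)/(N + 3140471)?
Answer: 1876076/1184573 ≈ 1.5838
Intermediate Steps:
N = -1955898 (N = 17157*(-114) = -1955898)
(4487631 - 2611555)/(N + 3140471) = (4487631 - 2611555)/(-1955898 + 3140471) = 1876076/1184573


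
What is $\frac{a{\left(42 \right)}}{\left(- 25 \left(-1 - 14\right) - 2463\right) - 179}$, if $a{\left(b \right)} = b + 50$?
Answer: $- \frac{92}{2267} \approx -0.040582$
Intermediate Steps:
$a{\left(b \right)} = 50 + b$
$\frac{a{\left(42 \right)}}{\left(- 25 \left(-1 - 14\right) - 2463\right) - 179} = \frac{50 + 42}{\left(- 25 \left(-1 - 14\right) - 2463\right) - 179} = \frac{92}{\left(\left(-25\right) \left(-15\right) - 2463\right) - 179} = \frac{92}{\left(375 - 2463\right) - 179} = \frac{92}{-2088 - 179} = \frac{92}{-2267} = 92 \left(- \frac{1}{2267}\right) = - \frac{92}{2267}$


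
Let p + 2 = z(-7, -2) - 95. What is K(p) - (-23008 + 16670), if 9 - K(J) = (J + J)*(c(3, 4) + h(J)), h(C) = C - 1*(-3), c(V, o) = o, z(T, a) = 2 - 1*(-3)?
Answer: -9293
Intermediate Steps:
z(T, a) = 5 (z(T, a) = 2 + 3 = 5)
h(C) = 3 + C (h(C) = C + 3 = 3 + C)
p = -92 (p = -2 + (5 - 95) = -2 - 90 = -92)
K(J) = 9 - 2*J*(7 + J) (K(J) = 9 - (J + J)*(4 + (3 + J)) = 9 - 2*J*(7 + J))
K(p) - (-23008 + 16670) = (9 - 14*(-92) - 2*(-92)²) - (-23008 + 16670) = (9 + 1288 - 2*8464) - 1*(-6338) = (9 + 1288 - 16928) + 6338 = -15631 + 6338 = -9293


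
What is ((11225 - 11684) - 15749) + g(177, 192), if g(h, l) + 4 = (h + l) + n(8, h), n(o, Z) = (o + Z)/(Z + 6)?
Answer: -2899084/183 ≈ -15842.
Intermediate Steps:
n(o, Z) = (Z + o)/(6 + Z)
g(h, l) = -4 + h + l + (8 + h)/(6 + h) (g(h, l) = -4 + ((h + l) + (h + 8)/(6 + h)) = -4 + ((h + l) + (8 + h)/(6 + h)) = -4 + (h + l + (8 + h)/(6 + h)) = -4 + h + l + (8 + h)/(6 + h))
((11225 - 11684) - 15749) + g(177, 192) = ((11225 - 11684) - 15749) + (8 + 177 + (6 + 177)*(-4 + 177 + 192))/(6 + 177) = (-459 - 15749) + (8 + 177 + 183*365)/183 = -16208 + (8 + 177 + 66795)/183 = -16208 + (1/183)*66980 = -16208 + 66980/183 = -2899084/183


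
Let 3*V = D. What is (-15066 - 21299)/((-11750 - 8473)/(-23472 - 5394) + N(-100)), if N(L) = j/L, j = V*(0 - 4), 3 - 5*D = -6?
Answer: -43738003750/871491 ≈ -50188.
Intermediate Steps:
D = 9/5 (D = ⅗ - ⅕*(-6) = ⅗ + 6/5 = 9/5 ≈ 1.8000)
V = ⅗ (V = (⅓)*(9/5) = ⅗ ≈ 0.60000)
j = -12/5 (j = 3*(0 - 4)/5 = (⅗)*(-4) = -12/5 ≈ -2.4000)
N(L) = -12/(5*L)
(-15066 - 21299)/((-11750 - 8473)/(-23472 - 5394) + N(-100)) = (-15066 - 21299)/((-11750 - 8473)/(-23472 - 5394) - 12/5/(-100)) = -36365/(-20223/(-28866) - 12/5*(-1/100)) = -36365/(-20223*(-1/28866) + 3/125) = -36365/(6741/9622 + 3/125) = -36365/871491/1202750 = -36365*1202750/871491 = -43738003750/871491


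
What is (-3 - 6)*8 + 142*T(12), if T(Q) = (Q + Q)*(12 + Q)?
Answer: 81720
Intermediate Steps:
T(Q) = 2*Q*(12 + Q) (T(Q) = (2*Q)*(12 + Q) = 2*Q*(12 + Q))
(-3 - 6)*8 + 142*T(12) = (-3 - 6)*8 + 142*(2*12*(12 + 12)) = -9*8 + 142*(2*12*24) = -72 + 142*576 = -72 + 81792 = 81720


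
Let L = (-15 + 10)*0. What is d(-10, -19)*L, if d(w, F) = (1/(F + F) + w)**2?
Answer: 0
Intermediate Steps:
d(w, F) = (w + 1/(2*F))**2 (d(w, F) = (1/(2*F) + w)**2 = (w + 1/(2*F))**2)
L = 0 (L = -5*0 = 0)
d(-10, -19)*L = ((1/4)*(1 + 2*(-19)*(-10))**2/(-19)**2)*0 = ((1/4)*(1/361)*(1 + 380)**2)*0 = ((1/4)*(1/361)*381**2)*0 = ((1/4)*(1/361)*145161)*0 = (145161/1444)*0 = 0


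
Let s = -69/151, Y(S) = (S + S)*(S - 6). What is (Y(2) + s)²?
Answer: 6175225/22801 ≈ 270.83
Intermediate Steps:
Y(S) = 2*S*(-6 + S) (Y(S) = (2*S)*(-6 + S) = 2*S*(-6 + S))
s = -69/151 (s = -69*1/151 = -69/151 ≈ -0.45695)
(Y(2) + s)² = (2*2*(-6 + 2) - 69/151)² = (2*2*(-4) - 69/151)² = (-16 - 69/151)² = (-2485/151)² = 6175225/22801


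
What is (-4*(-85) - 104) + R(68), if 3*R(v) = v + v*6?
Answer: 1184/3 ≈ 394.67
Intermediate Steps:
R(v) = 7*v/3 (R(v) = (v + v*6)/3 = (v + 6*v)/3 = (7*v)/3 = 7*v/3)
(-4*(-85) - 104) + R(68) = (-4*(-85) - 104) + (7/3)*68 = (340 - 104) + 476/3 = 236 + 476/3 = 1184/3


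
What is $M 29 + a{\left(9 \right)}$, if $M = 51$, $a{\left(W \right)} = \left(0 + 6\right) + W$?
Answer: $1494$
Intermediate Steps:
$a{\left(W \right)} = 6 + W$
$M 29 + a{\left(9 \right)} = 51 \cdot 29 + \left(6 + 9\right) = 1479 + 15 = 1494$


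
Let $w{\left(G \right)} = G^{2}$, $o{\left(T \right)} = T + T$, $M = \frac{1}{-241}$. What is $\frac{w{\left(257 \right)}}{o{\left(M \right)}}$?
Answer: $- \frac{15917809}{2} \approx -7.9589 \cdot 10^{6}$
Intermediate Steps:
$M = - \frac{1}{241} \approx -0.0041494$
$o{\left(T \right)} = 2 T$
$\frac{w{\left(257 \right)}}{o{\left(M \right)}} = \frac{257^{2}}{2 \left(- \frac{1}{241}\right)} = \frac{66049}{- \frac{2}{241}} = 66049 \left(- \frac{241}{2}\right) = - \frac{15917809}{2}$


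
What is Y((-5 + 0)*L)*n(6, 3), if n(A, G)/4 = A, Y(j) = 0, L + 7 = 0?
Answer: 0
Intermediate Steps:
L = -7 (L = -7 + 0 = -7)
n(A, G) = 4*A
Y((-5 + 0)*L)*n(6, 3) = 0*(4*6) = 0*24 = 0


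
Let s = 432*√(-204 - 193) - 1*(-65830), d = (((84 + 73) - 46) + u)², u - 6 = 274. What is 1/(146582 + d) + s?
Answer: 19713649291/299463 + 432*I*√397 ≈ 65830.0 + 8607.5*I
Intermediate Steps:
u = 280 (u = 6 + 274 = 280)
d = 152881 (d = (((84 + 73) - 46) + 280)² = ((157 - 46) + 280)² = (111 + 280)² = 391² = 152881)
s = 65830 + 432*I*√397 (s = 432*√(-397) + 65830 = 432*(I*√397) + 65830 = 432*I*√397 + 65830 = 65830 + 432*I*√397 ≈ 65830.0 + 8607.5*I)
1/(146582 + d) + s = 1/(146582 + 152881) + (65830 + 432*I*√397) = 1/299463 + (65830 + 432*I*√397) = 19713649291/299463 + 432*I*√397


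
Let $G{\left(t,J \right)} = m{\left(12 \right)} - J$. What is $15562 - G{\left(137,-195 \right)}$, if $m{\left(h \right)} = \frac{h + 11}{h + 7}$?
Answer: $\frac{291950}{19} \approx 15366.0$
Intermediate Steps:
$m{\left(h \right)} = \frac{11 + h}{7 + h}$
$G{\left(t,J \right)} = \frac{23}{19} - J$ ($G{\left(t,J \right)} = \frac{11 + 12}{7 + 12} - J = \frac{1}{19} \cdot 23 - J = \frac{23}{19} - J$)
$15562 - G{\left(137,-195 \right)} = 15562 - \left(\frac{23}{19} - -195\right) = 15562 - \left(\frac{23}{19} + 195\right) = 15562 - \frac{3728}{19} = \frac{291950}{19}$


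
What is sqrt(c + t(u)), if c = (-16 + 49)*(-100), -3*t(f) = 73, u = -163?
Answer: I*sqrt(29919)/3 ≈ 57.657*I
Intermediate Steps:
t(f) = -73/3 (t(f) = -1/3*73 = -73/3)
c = -3300 (c = 33*(-100) = -3300)
sqrt(c + t(u)) = sqrt(-3300 - 73/3) = sqrt(-9973/3) = I*sqrt(29919)/3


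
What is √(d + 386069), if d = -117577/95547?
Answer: √3524501157359802/95547 ≈ 621.34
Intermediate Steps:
d = -117577/95547 (d = -117577*1/95547 = -117577/95547 ≈ -1.2306)
√(d + 386069) = √(-117577/95547 + 386069) = √(36887617166/95547) = √3524501157359802/95547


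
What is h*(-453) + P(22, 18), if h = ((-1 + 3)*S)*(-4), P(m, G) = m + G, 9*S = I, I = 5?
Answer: 6160/3 ≈ 2053.3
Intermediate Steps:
S = 5/9 (S = (⅑)*5 = 5/9 ≈ 0.55556)
P(m, G) = G + m
h = -40/9 (h = ((-1 + 3)*(5/9))*(-4) = (2*(5/9))*(-4) = (10/9)*(-4) = -40/9 ≈ -4.4444)
h*(-453) + P(22, 18) = -40/9*(-453) + (18 + 22) = 6040/3 + 40 = 6160/3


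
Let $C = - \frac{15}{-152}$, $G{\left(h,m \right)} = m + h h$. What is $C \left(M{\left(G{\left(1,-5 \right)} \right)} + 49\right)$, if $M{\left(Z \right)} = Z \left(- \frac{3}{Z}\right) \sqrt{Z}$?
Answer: $\frac{735}{152} - \frac{45 i}{76} \approx 4.8355 - 0.5921 i$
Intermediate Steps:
$G{\left(h,m \right)} = m + h^{2}$
$C = \frac{15}{152}$ ($C = \left(-15\right) \left(- \frac{1}{152}\right) = \frac{15}{152} \approx 0.098684$)
$M{\left(Z \right)} = - 3 \sqrt{Z}$
$C \left(M{\left(G{\left(1,-5 \right)} \right)} + 49\right) = \frac{15 \left(- 3 \sqrt{-5 + 1^{2}} + 49\right)}{152} = \frac{15 \left(- 3 \sqrt{-5 + 1} + 49\right)}{152} = \frac{15 \left(- 3 \sqrt{-4} + 49\right)}{152} = \frac{15 \left(- 3 \cdot 2 i + 49\right)}{152} = \frac{15 \left(- 6 i + 49\right)}{152} = \frac{15 \left(49 - 6 i\right)}{152} = \frac{735}{152} - \frac{45 i}{76}$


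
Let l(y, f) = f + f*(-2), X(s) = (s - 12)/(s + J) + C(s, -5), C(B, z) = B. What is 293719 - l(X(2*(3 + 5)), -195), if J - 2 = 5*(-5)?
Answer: 293524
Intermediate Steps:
J = -23 (J = 2 + 5*(-5) = 2 - 25 = -23)
X(s) = s + (-12 + s)/(-23 + s) (X(s) = (s - 12)/(s - 23) + s = (-12 + s)/(-23 + s) + s = s + (-12 + s)/(-23 + s))
l(y, f) = -f (l(y, f) = f - 2*f = -f)
293719 - l(X(2*(3 + 5)), -195) = 293719 - (-1)*(-195) = 293719 - 1*195 = 293719 - 195 = 293524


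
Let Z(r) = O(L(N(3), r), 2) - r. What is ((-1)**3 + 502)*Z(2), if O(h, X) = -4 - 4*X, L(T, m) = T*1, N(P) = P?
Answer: -7014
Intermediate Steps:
L(T, m) = T
Z(r) = -12 - r (Z(r) = (-4 - 4*2) - r = (-4 - 8) - r = -12 - r)
((-1)**3 + 502)*Z(2) = ((-1)**3 + 502)*(-12 - 1*2) = (-1 + 502)*(-12 - 2) = 501*(-14) = -7014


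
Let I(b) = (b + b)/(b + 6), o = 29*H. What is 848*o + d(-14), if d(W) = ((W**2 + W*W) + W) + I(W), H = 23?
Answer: 1131995/2 ≈ 5.6600e+5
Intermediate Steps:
o = 667 (o = 29*23 = 667)
I(b) = 2*b/(6 + b) (I(b) = (2*b)/(6 + b) = 2*b/(6 + b))
d(W) = W + 2*W**2 + 2*W/(6 + W) (d(W) = ((W**2 + W*W) + W) + 2*W/(6 + W) = ((W**2 + W**2) + W) + 2*W/(6 + W) = (2*W**2 + W) + 2*W/(6 + W) = (W + 2*W**2) + 2*W/(6 + W) = W + 2*W**2 + 2*W/(6 + W))
848*o + d(-14) = 848*667 - 14*(2 + (1 + 2*(-14))*(6 - 14))/(6 - 14) = 565616 - 14*(2 + (1 - 28)*(-8))/(-8) = 565616 - 14*(-1/8)*(2 - 27*(-8)) = 565616 - 14*(-1/8)*(2 + 216) = 565616 - 14*(-1/8)*218 = 565616 + 763/2 = 1131995/2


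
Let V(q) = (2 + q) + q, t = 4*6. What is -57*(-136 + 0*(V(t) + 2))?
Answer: 7752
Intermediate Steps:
t = 24
V(q) = 2 + 2*q
-57*(-136 + 0*(V(t) + 2)) = -57*(-136 + 0*((2 + 2*24) + 2)) = -57*(-136 + 0*((2 + 48) + 2)) = -57*(-136 + 0*(50 + 2)) = -57*(-136 + 0*52) = -57*(-136 + 0) = -57*(-136) = 7752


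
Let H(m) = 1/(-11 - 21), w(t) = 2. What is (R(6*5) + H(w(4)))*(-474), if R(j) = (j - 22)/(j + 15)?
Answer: -16669/240 ≈ -69.454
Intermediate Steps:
H(m) = -1/32 (H(m) = 1/(-32) = -1/32)
R(j) = (-22 + j)/(15 + j)
(R(6*5) + H(w(4)))*(-474) = ((-22 + 6*5)/(15 + 6*5) - 1/32)*(-474) = ((-22 + 30)/(15 + 30) - 1/32)*(-474) = (8/45 - 1/32)*(-474) = (211/1440)*(-474) = -16669/240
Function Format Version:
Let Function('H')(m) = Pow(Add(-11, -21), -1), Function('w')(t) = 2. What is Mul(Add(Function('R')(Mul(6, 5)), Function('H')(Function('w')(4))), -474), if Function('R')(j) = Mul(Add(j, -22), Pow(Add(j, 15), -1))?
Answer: Rational(-16669, 240) ≈ -69.454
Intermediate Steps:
Function('H')(m) = Rational(-1, 32) (Function('H')(m) = Pow(-32, -1) = Rational(-1, 32))
Function('R')(j) = Mul(Pow(Add(15, j), -1), Add(-22, j)) (Function('R')(j) = Mul(Add(-22, j), Pow(Add(15, j), -1)) = Mul(Pow(Add(15, j), -1), Add(-22, j)))
Mul(Add(Function('R')(Mul(6, 5)), Function('H')(Function('w')(4))), -474) = Mul(Add(Mul(Pow(Add(15, Mul(6, 5)), -1), Add(-22, Mul(6, 5))), Rational(-1, 32)), -474) = Mul(Add(Mul(Pow(Add(15, 30), -1), Add(-22, 30)), Rational(-1, 32)), -474) = Mul(Add(Mul(Pow(45, -1), 8), Rational(-1, 32)), -474) = Mul(Add(Mul(Rational(1, 45), 8), Rational(-1, 32)), -474) = Mul(Add(Rational(8, 45), Rational(-1, 32)), -474) = Mul(Rational(211, 1440), -474) = Rational(-16669, 240)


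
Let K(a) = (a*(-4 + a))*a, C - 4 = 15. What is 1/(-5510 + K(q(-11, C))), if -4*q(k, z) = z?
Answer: -64/365275 ≈ -0.00017521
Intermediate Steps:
C = 19 (C = 4 + 15 = 19)
q(k, z) = -z/4
K(a) = a²*(-4 + a)
1/(-5510 + K(q(-11, C))) = 1/(-5510 + (-¼*19)²*(-4 - ¼*19)) = 1/(-5510 + (-19/4)²*(-4 - 19/4)) = 1/(-5510 + (361/16)*(-35/4)) = 1/(-5510 - 12635/64) = 1/(-365275/64) = -64/365275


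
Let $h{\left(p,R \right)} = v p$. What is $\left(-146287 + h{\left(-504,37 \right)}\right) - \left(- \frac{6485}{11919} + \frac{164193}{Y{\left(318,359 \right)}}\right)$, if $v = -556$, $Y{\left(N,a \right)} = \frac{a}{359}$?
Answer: $- \frac{360614779}{11919} \approx -30255.0$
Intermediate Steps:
$Y{\left(N,a \right)} = \frac{a}{359}$ ($Y{\left(N,a \right)} = a \frac{1}{359} = \frac{a}{359}$)
$h{\left(p,R \right)} = - 556 p$
$\left(-146287 + h{\left(-504,37 \right)}\right) - \left(- \frac{6485}{11919} + \frac{164193}{Y{\left(318,359 \right)}}\right) = \left(-146287 - -280224\right) - \left(- \frac{6485}{11919} + \frac{164193}{1}\right) = \left(-146287 + 280224\right) - \left(- \frac{6485}{11919} + \frac{164193}{1}\right) = 133937 + \left(\frac{6485}{11919} - 164193\right) = 133937 - \frac{1957009882}{11919} = - \frac{360614779}{11919}$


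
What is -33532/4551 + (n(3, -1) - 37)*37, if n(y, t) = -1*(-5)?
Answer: -5421916/4551 ≈ -1191.4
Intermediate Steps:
n(y, t) = 5
-33532/4551 + (n(3, -1) - 37)*37 = -33532/4551 + (5 - 37)*37 = -33532*1/4551 - 32*37 = -33532/4551 - 1184 = -5421916/4551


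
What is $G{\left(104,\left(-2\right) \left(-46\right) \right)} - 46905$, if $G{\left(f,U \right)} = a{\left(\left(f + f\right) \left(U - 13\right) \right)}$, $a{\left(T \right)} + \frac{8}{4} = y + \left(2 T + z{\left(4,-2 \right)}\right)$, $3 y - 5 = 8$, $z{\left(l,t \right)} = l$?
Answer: $- \frac{42104}{3} \approx -14035.0$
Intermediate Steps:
$y = \frac{13}{3}$ ($y = \frac{5}{3} + \frac{1}{3} \cdot 8 = \frac{5}{3} + \frac{8}{3} = \frac{13}{3} \approx 4.3333$)
$a{\left(T \right)} = \frac{19}{3} + 2 T$ ($a{\left(T \right)} = -2 + \left(\frac{13}{3} + \left(2 T + 4\right)\right) = -2 + \left(\frac{13}{3} + \left(4 + 2 T\right)\right) = -2 + \left(\frac{25}{3} + 2 T\right) = \frac{19}{3} + 2 T$)
$G{\left(f,U \right)} = \frac{19}{3} + 4 f \left(-13 + U\right)$ ($G{\left(f,U \right)} = \frac{19}{3} + 2 \left(f + f\right) \left(U - 13\right) = \frac{19}{3} + 2 \cdot 2 f \left(-13 + U\right) = \frac{19}{3} + 4 f \left(-13 + U\right)$)
$G{\left(104,\left(-2\right) \left(-46\right) \right)} - 46905 = \left(\frac{19}{3} + 4 \cdot 104 \left(-13 - -92\right)\right) - 46905 = \left(\frac{19}{3} + 4 \cdot 104 \left(-13 + 92\right)\right) - 46905 = \left(\frac{19}{3} + 4 \cdot 104 \cdot 79\right) - 46905 = \left(\frac{19}{3} + 32864\right) - 46905 = \frac{98611}{3} - 46905 = - \frac{42104}{3}$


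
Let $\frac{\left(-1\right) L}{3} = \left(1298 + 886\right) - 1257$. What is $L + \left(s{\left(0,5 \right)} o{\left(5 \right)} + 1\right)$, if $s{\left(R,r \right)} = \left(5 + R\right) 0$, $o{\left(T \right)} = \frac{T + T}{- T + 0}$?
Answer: $-2780$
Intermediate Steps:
$o{\left(T \right)} = -2$ ($o{\left(T \right)} = \frac{2 T}{\left(-1\right) T} = 2 T \left(- \frac{1}{T}\right) = -2$)
$s{\left(R,r \right)} = 0$
$L = -2781$ ($L = - 3 \left(\left(1298 + 886\right) - 1257\right) = - 3 \left(2184 - 1257\right) = \left(-3\right) 927 = -2781$)
$L + \left(s{\left(0,5 \right)} o{\left(5 \right)} + 1\right) = -2781 + \left(0 \left(-2\right) + 1\right) = -2781 + \left(0 + 1\right) = -2781 + 1 = -2780$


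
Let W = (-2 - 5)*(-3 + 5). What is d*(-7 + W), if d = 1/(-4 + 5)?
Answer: -21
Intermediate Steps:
d = 1 (d = 1/1 = 1)
W = -14 (W = -7*2 = -14)
d*(-7 + W) = 1*(-7 - 14) = 1*(-21) = -21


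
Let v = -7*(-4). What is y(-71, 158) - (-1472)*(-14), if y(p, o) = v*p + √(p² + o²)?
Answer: -22596 + √30005 ≈ -22423.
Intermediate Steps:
v = 28
y(p, o) = √(o² + p²) + 28*p (y(p, o) = 28*p + √(p² + o²) = 28*p + √(o² + p²) = √(o² + p²) + 28*p)
y(-71, 158) - (-1472)*(-14) = (√(158² + (-71)²) + 28*(-71)) - (-1472)*(-14) = (√(24964 + 5041) - 1988) - 1*20608 = (√30005 - 1988) - 20608 = (-1988 + √30005) - 20608 = -22596 + √30005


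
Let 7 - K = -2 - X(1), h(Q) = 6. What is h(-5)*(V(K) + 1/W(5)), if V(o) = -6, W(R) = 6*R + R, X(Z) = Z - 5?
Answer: -1254/35 ≈ -35.829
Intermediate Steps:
X(Z) = -5 + Z
K = 5 (K = 7 - (-2 - (-5 + 1)) = 7 - (-2 - 1*(-4)) = 7 - (-2 + 4) = 7 - 1*2 = 7 - 2 = 5)
W(R) = 7*R
h(-5)*(V(K) + 1/W(5)) = 6*(-6 + 1/(7*5)) = 6*(-6 + 1/35) = 6*(-209/35) = -1254/35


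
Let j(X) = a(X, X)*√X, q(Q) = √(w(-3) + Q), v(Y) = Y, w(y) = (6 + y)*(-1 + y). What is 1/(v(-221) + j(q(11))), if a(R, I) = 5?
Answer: -1/(221 - 5*√I) ≈ -0.0045972 - 7.4742e-5*I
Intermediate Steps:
w(y) = (-1 + y)*(6 + y)
q(Q) = √(-12 + Q) (q(Q) = √((-6 + (-3)² + 5*(-3)) + Q) = √((-6 + 9 - 15) + Q) = √(-12 + Q))
j(X) = 5*√X
1/(v(-221) + j(q(11))) = 1/(-221 + 5*√(√(-12 + 11))) = 1/(-221 + 5*√(√(-1))) = 1/(-221 + 5*√I)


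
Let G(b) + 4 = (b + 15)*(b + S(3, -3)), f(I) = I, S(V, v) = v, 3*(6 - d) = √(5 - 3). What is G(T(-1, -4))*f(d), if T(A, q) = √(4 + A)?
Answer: 2*(-23 + 6*√3)*(18 - √2)/3 ≈ -139.41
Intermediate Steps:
d = 6 - √2/3 (d = 6 - √(5 - 3)/3 = 6 - √2/3 ≈ 5.5286)
G(b) = -4 + (-3 + b)*(15 + b) (G(b) = -4 + (b + 15)*(b - 3) = -4 + (15 + b)*(-3 + b) = -4 + (-3 + b)*(15 + b))
G(T(-1, -4))*f(d) = (-49 + (√(4 - 1))² + 12*√(4 - 1))*(6 - √2/3) = (-49 + (√3)² + 12*√3)*(6 - √2/3) = (-49 + 3 + 12*√3)*(6 - √2/3) = (-46 + 12*√3)*(6 - √2/3)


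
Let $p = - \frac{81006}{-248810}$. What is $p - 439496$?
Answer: $- \frac{54675459377}{124405} \approx -4.395 \cdot 10^{5}$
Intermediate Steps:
$p = \frac{40503}{124405}$ ($p = \left(-81006\right) \left(- \frac{1}{248810}\right) = \frac{40503}{124405} \approx 0.32557$)
$p - 439496 = \frac{40503}{124405} - 439496 = - \frac{54675459377}{124405}$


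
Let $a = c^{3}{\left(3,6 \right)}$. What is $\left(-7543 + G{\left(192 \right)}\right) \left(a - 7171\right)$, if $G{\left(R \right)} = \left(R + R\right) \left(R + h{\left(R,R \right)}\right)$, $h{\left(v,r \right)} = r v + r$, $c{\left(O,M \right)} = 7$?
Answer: $-97610964492$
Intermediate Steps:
$h{\left(v,r \right)} = r + r v$
$a = 343$ ($a = 7^{3} = 343$)
$G{\left(R \right)} = 2 R \left(R + R \left(1 + R\right)\right)$ ($G{\left(R \right)} = \left(R + R\right) \left(R + R \left(1 + R\right)\right) = 2 R \left(R + R \left(1 + R\right)\right)$)
$\left(-7543 + G{\left(192 \right)}\right) \left(a - 7171\right) = \left(-7543 + 2 \cdot 192^{2} \left(2 + 192\right)\right) \left(343 - 7171\right) = \left(-7543 + 2 \cdot 36864 \cdot 194\right) \left(-6828\right) = \left(-7543 + 14303232\right) \left(-6828\right) = 14295689 \left(-6828\right) = -97610964492$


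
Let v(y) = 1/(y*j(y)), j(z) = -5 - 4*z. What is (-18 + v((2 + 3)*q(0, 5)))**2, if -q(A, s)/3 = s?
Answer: 158603859001/489515625 ≈ 324.00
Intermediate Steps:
q(A, s) = -3*s
v(y) = 1/(y*(-5 - 4*y))
(-18 + v((2 + 3)*q(0, 5)))**2 = (-18 - 1/(((2 + 3)*(-3*5))*(5 + 4*((2 + 3)*(-3*5)))))**2 = (-18 - 1/((5*(-15))*(5 + 4*(5*(-15)))))**2 = (-18 - 1/(-75*(5 + 4*(-75))))**2 = (-18 - 1*(-1/75)/(5 - 300))**2 = (-18 - 1*(-1/75)/(-295))**2 = (-18 - 1*(-1/75)*(-1/295))**2 = (-18 - 1/22125)**2 = (-398251/22125)**2 = 158603859001/489515625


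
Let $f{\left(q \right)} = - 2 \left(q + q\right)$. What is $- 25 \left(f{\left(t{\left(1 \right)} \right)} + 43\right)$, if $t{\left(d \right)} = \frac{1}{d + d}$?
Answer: $-1025$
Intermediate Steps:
$t{\left(d \right)} = \frac{1}{2 d}$
$f{\left(q \right)} = - 4 q$ ($f{\left(q \right)} = - 2 \cdot 2 q = - 4 q$)
$- 25 \left(f{\left(t{\left(1 \right)} \right)} + 43\right) = - 25 \left(- 4 \frac{1}{2 \cdot 1} + 43\right) = - 25 \left(- 4 \cdot \frac{1}{2} \cdot 1 + 43\right) = - 25 \left(\left(-4\right) \frac{1}{2} + 43\right) = - 25 \left(-2 + 43\right) = \left(-25\right) 41 = -1025$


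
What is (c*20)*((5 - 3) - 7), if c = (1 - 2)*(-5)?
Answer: -500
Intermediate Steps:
c = 5 (c = -1*(-5) = 5)
(c*20)*((5 - 3) - 7) = (5*20)*((5 - 3) - 7) = 100*(2 - 7) = 100*(-5) = -500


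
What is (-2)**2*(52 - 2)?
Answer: 200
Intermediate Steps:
(-2)**2*(52 - 2) = 4*50 = 200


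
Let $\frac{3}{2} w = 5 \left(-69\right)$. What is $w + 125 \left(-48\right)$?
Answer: $-6230$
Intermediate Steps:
$w = -230$ ($w = \frac{2 \cdot 5 \left(-69\right)}{3} = \frac{2}{3} \left(-345\right) = -230$)
$w + 125 \left(-48\right) = -230 + 125 \left(-48\right) = -230 - 6000 = -6230$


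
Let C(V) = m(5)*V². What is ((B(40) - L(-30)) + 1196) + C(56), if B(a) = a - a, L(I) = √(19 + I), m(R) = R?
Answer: 16876 - I*√11 ≈ 16876.0 - 3.3166*I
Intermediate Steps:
C(V) = 5*V²
B(a) = 0
((B(40) - L(-30)) + 1196) + C(56) = ((0 - √(19 - 30)) + 1196) + 5*56² = ((0 - √(-11)) + 1196) + 5*3136 = ((0 - I*√11) + 1196) + 15680 = (-I*√11 + 1196) + 15680 = (1196 - I*√11) + 15680 = 16876 - I*√11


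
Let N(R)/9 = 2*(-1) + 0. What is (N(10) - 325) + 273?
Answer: -70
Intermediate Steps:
N(R) = -18 (N(R) = 9*(2*(-1) + 0) = 9*(-2 + 0) = 9*(-2) = -18)
(N(10) - 325) + 273 = (-18 - 325) + 273 = -343 + 273 = -70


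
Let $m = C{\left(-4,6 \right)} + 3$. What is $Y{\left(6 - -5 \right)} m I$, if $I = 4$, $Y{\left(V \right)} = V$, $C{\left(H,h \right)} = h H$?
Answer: $-924$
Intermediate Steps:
$C{\left(H,h \right)} = H h$
$m = -21$ ($m = \left(-4\right) 6 + 3 = -24 + 3 = -21$)
$Y{\left(6 - -5 \right)} m I = \left(6 - -5\right) \left(-21\right) 4 = \left(6 + 5\right) \left(-21\right) 4 = 11 \left(-21\right) 4 = \left(-231\right) 4 = -924$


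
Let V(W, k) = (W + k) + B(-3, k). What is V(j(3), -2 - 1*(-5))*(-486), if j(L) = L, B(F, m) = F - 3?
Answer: 0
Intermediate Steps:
B(F, m) = -3 + F
V(W, k) = -6 + W + k (V(W, k) = (W + k) + (-3 - 3) = (W + k) - 6 = -6 + W + k)
V(j(3), -2 - 1*(-5))*(-486) = (-6 + 3 + (-2 - 1*(-5)))*(-486) = (-6 + 3 + (-2 + 5))*(-486) = (-6 + 3 + 3)*(-486) = 0*(-486) = 0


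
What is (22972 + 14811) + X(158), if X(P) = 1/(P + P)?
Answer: 11939429/316 ≈ 37783.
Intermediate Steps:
X(P) = 1/(2*P)
(22972 + 14811) + X(158) = (22972 + 14811) + (½)/158 = 37783 + (½)*(1/158) = 37783 + 1/316 = 11939429/316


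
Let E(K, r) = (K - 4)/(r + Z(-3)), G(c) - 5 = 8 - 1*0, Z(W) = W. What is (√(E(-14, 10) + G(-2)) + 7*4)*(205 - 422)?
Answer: -6076 - 31*√511 ≈ -6776.8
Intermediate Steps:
G(c) = 13 (G(c) = 5 + (8 - 1*0) = 5 + (8 + 0) = 5 + 8 = 13)
E(K, r) = (-4 + K)/(-3 + r) (E(K, r) = (K - 4)/(r - 3) = (-4 + K)/(-3 + r))
(√(E(-14, 10) + G(-2)) + 7*4)*(205 - 422) = (√((-4 - 14)/(-3 + 10) + 13) + 7*4)*(205 - 422) = (√(-18/7 + 13) + 28)*(-217) = (√(73/7) + 28)*(-217) = (√511/7 + 28)*(-217) = (28 + √511/7)*(-217) = -6076 - 31*√511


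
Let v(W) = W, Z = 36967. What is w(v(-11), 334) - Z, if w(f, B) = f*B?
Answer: -40641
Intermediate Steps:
w(f, B) = B*f
w(v(-11), 334) - Z = 334*(-11) - 1*36967 = -3674 - 36967 = -40641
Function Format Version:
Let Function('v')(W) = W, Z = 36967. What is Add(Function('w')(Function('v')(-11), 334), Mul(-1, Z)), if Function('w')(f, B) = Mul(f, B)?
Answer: -40641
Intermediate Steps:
Function('w')(f, B) = Mul(B, f)
Add(Function('w')(Function('v')(-11), 334), Mul(-1, Z)) = Add(Mul(334, -11), Mul(-1, 36967)) = Add(-3674, -36967) = -40641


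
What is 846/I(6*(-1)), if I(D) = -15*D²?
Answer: -47/30 ≈ -1.5667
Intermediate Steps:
846/I(6*(-1)) = 846/((-15*(6*(-1))²)) = 846/((-15*(-6)²)) = 846/((-15*36)) = 846/(-540) = 846*(-1/540) = -47/30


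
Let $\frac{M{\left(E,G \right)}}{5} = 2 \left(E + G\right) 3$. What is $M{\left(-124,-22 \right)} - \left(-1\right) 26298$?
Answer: $21918$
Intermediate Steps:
$M{\left(E,G \right)} = 30 E + 30 G$ ($M{\left(E,G \right)} = 5 \cdot 2 \left(E + G\right) 3 = 5 \left(2 E + 2 G\right) 3 = 5 \left(6 E + 6 G\right) = 30 E + 30 G$)
$M{\left(-124,-22 \right)} - \left(-1\right) 26298 = \left(30 \left(-124\right) + 30 \left(-22\right)\right) - \left(-1\right) 26298 = \left(-3720 - 660\right) - -26298 = -4380 + 26298 = 21918$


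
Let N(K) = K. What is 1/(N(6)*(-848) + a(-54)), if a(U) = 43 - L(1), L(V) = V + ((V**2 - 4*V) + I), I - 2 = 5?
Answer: -1/5050 ≈ -0.00019802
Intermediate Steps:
I = 7 (I = 2 + 5 = 7)
L(V) = 7 + V**2 - 3*V (L(V) = V + ((V**2 - 4*V) + 7) = V + (7 + V**2 - 4*V) = 7 + V**2 - 3*V)
a(U) = 38 (a(U) = 43 - (7 + 1**2 - 3*1) = 43 - (7 + 1 - 3) = 43 - 1*5 = 43 - 5 = 38)
1/(N(6)*(-848) + a(-54)) = 1/(6*(-848) + 38) = 1/(-5088 + 38) = 1/(-5050) = -1/5050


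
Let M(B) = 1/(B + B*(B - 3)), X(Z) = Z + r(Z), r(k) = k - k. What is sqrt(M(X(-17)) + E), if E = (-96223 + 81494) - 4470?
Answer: 2*I*sqrt(500753037)/323 ≈ 138.56*I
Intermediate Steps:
r(k) = 0
X(Z) = Z (X(Z) = Z + 0 = Z)
M(B) = 1/(B + B*(-3 + B))
E = -19199 (E = -14729 - 4470 = -19199)
sqrt(M(X(-17)) + E) = sqrt(1/((-17)*(-2 - 17)) - 19199) = sqrt(-1/17/(-19) - 19199) = sqrt(-1/17*(-1/19) - 19199) = sqrt(1/323 - 19199) = sqrt(-6201276/323) = 2*I*sqrt(500753037)/323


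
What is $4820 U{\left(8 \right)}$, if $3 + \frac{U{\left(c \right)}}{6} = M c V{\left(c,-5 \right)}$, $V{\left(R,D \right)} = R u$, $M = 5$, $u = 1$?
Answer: $9167640$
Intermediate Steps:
$V{\left(R,D \right)} = R$ ($V{\left(R,D \right)} = R 1 = R$)
$U{\left(c \right)} = -18 + 30 c^{2}$ ($U{\left(c \right)} = -18 + 6 \cdot 5 c c = -18 + 6 \cdot 5 c^{2} = -18 + 30 c^{2}$)
$4820 U{\left(8 \right)} = 4820 \left(-18 + 30 \cdot 8^{2}\right) = 4820 \left(-18 + 30 \cdot 64\right) = 4820 \left(-18 + 1920\right) = 4820 \cdot 1902 = 9167640$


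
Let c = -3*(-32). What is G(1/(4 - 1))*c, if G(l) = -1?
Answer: -96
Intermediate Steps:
c = 96
G(1/(4 - 1))*c = -1*96 = -96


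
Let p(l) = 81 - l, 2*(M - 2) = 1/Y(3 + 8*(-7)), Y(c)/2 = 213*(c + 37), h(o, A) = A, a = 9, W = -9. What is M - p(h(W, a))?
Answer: -954241/13632 ≈ -70.000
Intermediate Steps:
Y(c) = 15762 + 426*c (Y(c) = 2*(213*(c + 37)) = 2*(213*(37 + c)) = 2*(7881 + 213*c) = 15762 + 426*c)
M = 27263/13632 (M = 2 + 1/(2*(15762 + 426*(3 + 8*(-7)))) = 2 + 1/(2*(15762 + 426*(3 - 56))) = 2 + 1/(2*(15762 + 426*(-53))) = 2 + 1/(2*(15762 - 22578)) = 2 + (½)/(-6816) = 2 + (½)*(-1/6816) = 2 - 1/13632 = 27263/13632 ≈ 1.9999)
M - p(h(W, a)) = 27263/13632 - (81 - 1*9) = 27263/13632 - (81 - 9) = 27263/13632 - 1*72 = 27263/13632 - 72 = -954241/13632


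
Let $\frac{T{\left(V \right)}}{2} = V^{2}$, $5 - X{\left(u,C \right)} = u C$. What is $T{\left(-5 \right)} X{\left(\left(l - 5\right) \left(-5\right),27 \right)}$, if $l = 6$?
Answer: $7000$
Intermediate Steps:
$X{\left(u,C \right)} = 5 - C u$ ($X{\left(u,C \right)} = 5 - u C = 5 - C u$)
$T{\left(V \right)} = 2 V^{2}$
$T{\left(-5 \right)} X{\left(\left(l - 5\right) \left(-5\right),27 \right)} = 2 \left(-5\right)^{2} \left(5 - 27 \left(6 - 5\right) \left(-5\right)\right) = 2 \cdot 25 \left(5 - 27 \cdot 1 \left(-5\right)\right) = 50 \left(5 - 27 \left(-5\right)\right) = 50 \left(5 + 135\right) = 50 \cdot 140 = 7000$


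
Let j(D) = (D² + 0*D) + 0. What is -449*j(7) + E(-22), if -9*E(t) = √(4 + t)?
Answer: -22001 - I*√2/3 ≈ -22001.0 - 0.4714*I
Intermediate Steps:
E(t) = -√(4 + t)/9
j(D) = D² (j(D) = (D² + 0) + 0 = D² + 0 = D²)
-449*j(7) + E(-22) = -449*7² - √(4 - 22)/9 = -449*49 - I*√2/3 = -22001 - I*√2/3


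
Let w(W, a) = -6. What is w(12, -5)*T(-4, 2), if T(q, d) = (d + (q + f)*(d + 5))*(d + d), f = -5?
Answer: 1464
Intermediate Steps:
T(q, d) = 2*d*(d + (-5 + q)*(5 + d)) (T(q, d) = (d + (q - 5)*(d + 5))*(d + d) = (d + (-5 + q)*(5 + d))*(2*d) = 2*d*(d + (-5 + q)*(5 + d)))
w(12, -5)*T(-4, 2) = -12*2*(-25 - 4*2 + 5*(-4) + 2*(-4)) = -12*2*(-25 - 8 - 20 - 8) = -12*2*(-61) = -6*(-244) = 1464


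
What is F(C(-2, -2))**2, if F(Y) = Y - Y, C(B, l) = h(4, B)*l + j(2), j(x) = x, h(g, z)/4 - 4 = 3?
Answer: 0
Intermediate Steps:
h(g, z) = 28 (h(g, z) = 16 + 4*3 = 16 + 12 = 28)
C(B, l) = 2 + 28*l (C(B, l) = 28*l + 2 = 2 + 28*l)
F(Y) = 0
F(C(-2, -2))**2 = 0**2 = 0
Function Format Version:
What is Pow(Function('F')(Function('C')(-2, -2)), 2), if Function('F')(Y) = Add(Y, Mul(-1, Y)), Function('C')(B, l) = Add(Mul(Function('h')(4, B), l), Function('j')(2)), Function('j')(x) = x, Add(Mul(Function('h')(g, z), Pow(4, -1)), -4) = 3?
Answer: 0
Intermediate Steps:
Function('h')(g, z) = 28 (Function('h')(g, z) = Add(16, Mul(4, 3)) = Add(16, 12) = 28)
Function('C')(B, l) = Add(2, Mul(28, l)) (Function('C')(B, l) = Add(Mul(28, l), 2) = Add(2, Mul(28, l)))
Function('F')(Y) = 0
Pow(Function('F')(Function('C')(-2, -2)), 2) = Pow(0, 2) = 0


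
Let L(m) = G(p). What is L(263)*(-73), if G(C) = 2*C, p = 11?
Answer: -1606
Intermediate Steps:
L(m) = 22 (L(m) = 2*11 = 22)
L(263)*(-73) = 22*(-73) = -1606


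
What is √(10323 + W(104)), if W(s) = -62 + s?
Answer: √10365 ≈ 101.81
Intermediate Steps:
√(10323 + W(104)) = √(10323 + (-62 + 104)) = √(10323 + 42) = √10365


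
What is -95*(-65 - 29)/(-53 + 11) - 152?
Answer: -7657/21 ≈ -364.62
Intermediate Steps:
-95*(-65 - 29)/(-53 + 11) - 152 = -(-8930)/(-42) - 152 = -(-8930)*(-1)/42 - 152 = -95*47/21 - 152 = -4465/21 - 152 = -7657/21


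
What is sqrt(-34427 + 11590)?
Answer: I*sqrt(22837) ≈ 151.12*I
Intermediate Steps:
sqrt(-34427 + 11590) = sqrt(-22837) = I*sqrt(22837)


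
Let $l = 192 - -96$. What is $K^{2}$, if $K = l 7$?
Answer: $4064256$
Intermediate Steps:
$l = 288$ ($l = 192 + 96 = 288$)
$K = 2016$ ($K = 288 \cdot 7 = 2016$)
$K^{2} = 2016^{2} = 4064256$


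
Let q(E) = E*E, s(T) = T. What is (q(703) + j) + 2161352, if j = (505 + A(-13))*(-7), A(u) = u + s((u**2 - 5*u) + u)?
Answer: 2650570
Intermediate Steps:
q(E) = E**2
A(u) = u**2 - 3*u (A(u) = u + ((u**2 - 5*u) + u) = u + (u**2 - 4*u) = u**2 - 3*u)
j = -4991 (j = (505 - 13*(-3 - 13))*(-7) = (505 - 13*(-16))*(-7) = (505 + 208)*(-7) = 713*(-7) = -4991)
(q(703) + j) + 2161352 = (703**2 - 4991) + 2161352 = (494209 - 4991) + 2161352 = 489218 + 2161352 = 2650570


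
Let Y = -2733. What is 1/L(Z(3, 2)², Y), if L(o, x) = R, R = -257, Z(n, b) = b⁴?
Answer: -1/257 ≈ -0.0038911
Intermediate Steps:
L(o, x) = -257
1/L(Z(3, 2)², Y) = 1/(-257) = -1/257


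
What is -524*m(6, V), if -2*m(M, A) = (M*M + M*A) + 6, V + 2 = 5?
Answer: 15720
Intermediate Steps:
V = 3 (V = -2 + 5 = 3)
m(M, A) = -3 - M²/2 - A*M/2 (m(M, A) = -((M*M + M*A) + 6)/2 = -((M² + A*M) + 6)/2 = -(6 + M² + A*M)/2 = -3 - M²/2 - A*M/2)
-524*m(6, V) = -524*(-3 - ½*6² - ½*3*6) = -524*(-3 - ½*36 - 9) = -524*(-3 - 18 - 9) = -524*(-30) = 15720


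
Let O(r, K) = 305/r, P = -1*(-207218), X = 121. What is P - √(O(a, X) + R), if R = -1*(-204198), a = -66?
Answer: 207218 - √889466358/66 ≈ 2.0677e+5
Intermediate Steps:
P = 207218
R = 204198
P - √(O(a, X) + R) = 207218 - √(305/(-66) + 204198) = 207218 - √(305*(-1/66) + 204198) = 207218 - √(-305/66 + 204198) = 207218 - √(13476763/66) = 207218 - √889466358/66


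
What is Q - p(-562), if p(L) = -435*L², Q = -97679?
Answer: 137294461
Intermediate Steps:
Q - p(-562) = -97679 - (-435)*(-562)² = -97679 - (-435)*315844 = -97679 - 1*(-137392140) = -97679 + 137392140 = 137294461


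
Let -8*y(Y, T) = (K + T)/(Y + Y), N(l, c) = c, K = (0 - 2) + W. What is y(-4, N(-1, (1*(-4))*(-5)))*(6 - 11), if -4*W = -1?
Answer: -365/256 ≈ -1.4258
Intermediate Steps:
W = ¼ (W = -¼*(-1) = ¼ ≈ 0.25000)
K = -7/4 (K = (0 - 2) + ¼ = -2 + ¼ = -7/4 ≈ -1.7500)
y(Y, T) = -(-7/4 + T)/(16*Y) (y(Y, T) = -(-7/4 + T)/(8*(Y + Y)) = -(-7/4 + T)/(8*(2*Y)) = -(-7/4 + T)*1/(2*Y)/8 = -(-7/4 + T)/(16*Y))
y(-4, N(-1, (1*(-4))*(-5)))*(6 - 11) = ((1/64)*(7 - 4*1*(-4)*(-5))/(-4))*(6 - 11) = ((1/64)*(-¼)*(7 - (-16)*(-5)))*(-5) = ((1/64)*(-¼)*(7 - 4*20))*(-5) = ((1/64)*(-¼)*(7 - 80))*(-5) = ((1/64)*(-¼)*(-73))*(-5) = (73/256)*(-5) = -365/256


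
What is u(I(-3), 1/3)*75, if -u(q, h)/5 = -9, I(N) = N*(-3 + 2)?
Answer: 3375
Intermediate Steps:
I(N) = -N (I(N) = N*(-1) = -N)
u(q, h) = 45 (u(q, h) = -5*(-9) = 45)
u(I(-3), 1/3)*75 = 45*75 = 3375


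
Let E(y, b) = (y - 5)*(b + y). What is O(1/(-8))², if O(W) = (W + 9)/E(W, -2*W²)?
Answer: 5161984/42025 ≈ 122.83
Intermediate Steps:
E(y, b) = (-5 + y)*(b + y)
O(W) = (9 + W)/(-5*W - 2*W³ + 11*W²) (O(W) = (W + 9)/(W² - (-10)*W² - 5*W + (-2*W²)*W) = (9 + W)/(W² + 10*W² - 5*W - 2*W³) = (9 + W)/(-5*W - 2*W³ + 11*W²))
O(1/(-8))² = ((-9 - 1/(-8))/((1/(-8))*(5 - 11/(-8) + 2*(1/(-8))²)))² = ((-9 - 1*(-⅛))/((-⅛)*(5 - 11*(-⅛) + 2*(-⅛)²)))² = (-8*(-9 + ⅛)/(5 + 11/8 + 2*(1/64)))² = (-8*(-71/8)/(5 + 11/8 + 1/32))² = (-8*(-71/8)/205/32)² = (-8*32/205*(-71/8))² = (2272/205)² = 5161984/42025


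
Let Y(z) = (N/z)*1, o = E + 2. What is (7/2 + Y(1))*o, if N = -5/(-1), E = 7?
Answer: 153/2 ≈ 76.500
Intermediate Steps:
N = 5 (N = -5*(-1) = 5)
o = 9 (o = 7 + 2 = 9)
Y(z) = 5/z (Y(z) = (5/z)*1 = 5/z)
(7/2 + Y(1))*o = (7/2 + 5/1)*9 = (7*(½) + 5*1)*9 = (7/2 + 5)*9 = (17/2)*9 = 153/2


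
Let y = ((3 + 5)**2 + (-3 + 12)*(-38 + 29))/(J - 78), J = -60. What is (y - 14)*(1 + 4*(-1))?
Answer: 1915/46 ≈ 41.630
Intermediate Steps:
y = 17/138 (y = ((3 + 5)**2 + (-3 + 12)*(-38 + 29))/(-60 - 78) = (8**2 + 9*(-9))/(-138) = (64 - 81)*(-1/138) = -17*(-1/138) = 17/138 ≈ 0.12319)
(y - 14)*(1 + 4*(-1)) = (17/138 - 14)*(1 + 4*(-1)) = -1915*(1 - 4)/138 = -1915/138*(-3) = 1915/46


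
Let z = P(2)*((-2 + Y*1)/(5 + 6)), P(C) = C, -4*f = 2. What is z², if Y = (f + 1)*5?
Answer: 1/121 ≈ 0.0082645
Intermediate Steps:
f = -½ (f = -¼*2 = -½ ≈ -0.50000)
Y = 5/2 (Y = (-½ + 1)*5 = (½)*5 = 5/2 ≈ 2.5000)
z = 1/11 (z = 2*((-2 + (5/2)*1)/(5 + 6)) = 2*((-2 + 5/2)/11) = 2*((½)*(1/11)) = 2*(1/22) = 1/11 ≈ 0.090909)
z² = (1/11)² = 1/121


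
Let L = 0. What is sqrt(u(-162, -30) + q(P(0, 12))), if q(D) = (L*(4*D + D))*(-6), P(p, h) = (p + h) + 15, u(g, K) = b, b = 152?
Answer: 2*sqrt(38) ≈ 12.329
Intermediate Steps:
u(g, K) = 152
P(p, h) = 15 + h + p (P(p, h) = (h + p) + 15 = 15 + h + p)
q(D) = 0 (q(D) = (0*(4*D + D))*(-6) = (0*(5*D))*(-6) = 0*(-6) = 0)
sqrt(u(-162, -30) + q(P(0, 12))) = sqrt(152 + 0) = sqrt(152) = 2*sqrt(38)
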